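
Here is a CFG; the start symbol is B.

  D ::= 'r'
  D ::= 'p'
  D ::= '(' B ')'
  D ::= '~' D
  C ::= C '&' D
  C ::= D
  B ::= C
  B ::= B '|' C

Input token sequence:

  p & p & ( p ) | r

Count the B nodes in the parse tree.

3

[B [B [C [C [C [D p]] & [D p]] & [D ( [B [C [D p]]] )]]] | [C [D r]]]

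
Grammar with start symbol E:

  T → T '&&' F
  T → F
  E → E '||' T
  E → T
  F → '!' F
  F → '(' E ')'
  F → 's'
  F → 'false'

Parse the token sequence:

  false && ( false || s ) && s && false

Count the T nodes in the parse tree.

[E [T [T [T [T [F false]] && [F ( [E [E [T [F false]]] || [T [F s]]] )]] && [F s]] && [F false]]]

6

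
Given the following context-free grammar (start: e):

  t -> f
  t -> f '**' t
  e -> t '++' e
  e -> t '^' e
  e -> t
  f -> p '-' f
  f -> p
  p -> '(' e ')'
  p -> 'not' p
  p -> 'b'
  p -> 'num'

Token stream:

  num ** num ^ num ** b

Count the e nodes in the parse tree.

2

[e [t [f [p num]] ** [t [f [p num]]]] ^ [e [t [f [p num]] ** [t [f [p b]]]]]]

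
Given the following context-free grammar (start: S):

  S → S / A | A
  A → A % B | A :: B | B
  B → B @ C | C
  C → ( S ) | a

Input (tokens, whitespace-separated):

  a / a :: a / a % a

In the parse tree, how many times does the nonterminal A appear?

5

[S [S [S [A [B [C a]]]] / [A [A [B [C a]]] :: [B [C a]]]] / [A [A [B [C a]]] % [B [C a]]]]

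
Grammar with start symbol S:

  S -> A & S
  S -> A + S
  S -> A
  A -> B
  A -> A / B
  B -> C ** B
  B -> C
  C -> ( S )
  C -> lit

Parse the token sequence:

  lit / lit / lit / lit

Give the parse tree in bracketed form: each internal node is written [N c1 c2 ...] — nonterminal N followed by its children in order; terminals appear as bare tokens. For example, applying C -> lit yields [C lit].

S
A
A / B
A / B / B
A / B / B / B
B / B / B / B
C / B / B / B
lit / B / B / B
lit / C / B / B
lit / lit / B / B
lit / lit / C / B
lit / lit / lit / B
lit / lit / lit / C
lit / lit / lit / lit

[S [A [A [A [A [B [C lit]]] / [B [C lit]]] / [B [C lit]]] / [B [C lit]]]]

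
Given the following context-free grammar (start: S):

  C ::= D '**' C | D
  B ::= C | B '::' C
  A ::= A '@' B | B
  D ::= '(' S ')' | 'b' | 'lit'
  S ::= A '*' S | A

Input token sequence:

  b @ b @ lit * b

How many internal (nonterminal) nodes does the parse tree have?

18

[S [A [A [A [B [C [D b]]]] @ [B [C [D b]]]] @ [B [C [D lit]]]] * [S [A [B [C [D b]]]]]]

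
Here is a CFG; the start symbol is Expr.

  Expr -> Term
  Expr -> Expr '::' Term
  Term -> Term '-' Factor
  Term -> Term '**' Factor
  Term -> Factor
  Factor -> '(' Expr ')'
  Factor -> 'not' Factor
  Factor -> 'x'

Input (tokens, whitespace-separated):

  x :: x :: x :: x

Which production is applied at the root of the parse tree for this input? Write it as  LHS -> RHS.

[Expr [Expr [Expr [Expr [Term [Factor x]]] :: [Term [Factor x]]] :: [Term [Factor x]]] :: [Term [Factor x]]]

Expr -> Expr '::' Term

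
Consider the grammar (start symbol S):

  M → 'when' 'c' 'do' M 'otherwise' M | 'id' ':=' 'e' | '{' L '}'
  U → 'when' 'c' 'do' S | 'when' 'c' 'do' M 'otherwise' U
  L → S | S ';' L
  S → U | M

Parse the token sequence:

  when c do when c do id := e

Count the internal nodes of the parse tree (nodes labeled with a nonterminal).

6

[S [U when c do [S [U when c do [S [M id := e]]]]]]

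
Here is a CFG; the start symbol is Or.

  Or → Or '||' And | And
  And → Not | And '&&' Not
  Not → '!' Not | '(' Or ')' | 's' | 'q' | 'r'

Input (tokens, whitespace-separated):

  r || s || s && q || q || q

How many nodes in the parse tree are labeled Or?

[Or [Or [Or [Or [Or [And [Not r]]] || [And [Not s]]] || [And [And [Not s]] && [Not q]]] || [And [Not q]]] || [And [Not q]]]

5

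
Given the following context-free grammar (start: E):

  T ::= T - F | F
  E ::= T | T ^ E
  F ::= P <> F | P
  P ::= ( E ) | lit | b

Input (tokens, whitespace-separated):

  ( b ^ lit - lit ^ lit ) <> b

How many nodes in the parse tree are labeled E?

[E [T [F [P ( [E [T [F [P b]]] ^ [E [T [T [F [P lit]]] - [F [P lit]]] ^ [E [T [F [P lit]]]]]] )] <> [F [P b]]]]]

4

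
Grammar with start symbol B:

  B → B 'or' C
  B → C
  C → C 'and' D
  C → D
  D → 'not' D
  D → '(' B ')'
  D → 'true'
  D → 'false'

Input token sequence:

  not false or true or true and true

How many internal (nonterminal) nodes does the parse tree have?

[B [B [B [C [D not [D false]]]] or [C [D true]]] or [C [C [D true]] and [D true]]]

12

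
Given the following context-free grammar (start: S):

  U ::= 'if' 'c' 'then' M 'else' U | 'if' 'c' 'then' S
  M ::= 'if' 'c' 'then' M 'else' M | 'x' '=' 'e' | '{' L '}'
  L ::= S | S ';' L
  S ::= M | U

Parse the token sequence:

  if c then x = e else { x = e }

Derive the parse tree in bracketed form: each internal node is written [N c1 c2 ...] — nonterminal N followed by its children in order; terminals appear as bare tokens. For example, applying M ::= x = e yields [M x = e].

S
M
if c then M else M
if c then x = e else M
if c then x = e else { L }
if c then x = e else { S }
if c then x = e else { M }
if c then x = e else { x = e }

[S [M if c then [M x = e] else [M { [L [S [M x = e]]] }]]]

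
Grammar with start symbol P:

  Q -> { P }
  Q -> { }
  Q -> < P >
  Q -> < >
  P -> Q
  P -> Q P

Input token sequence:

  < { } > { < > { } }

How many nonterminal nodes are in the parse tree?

[P [Q < [P [Q { }]] >] [P [Q { [P [Q < >] [P [Q { }]]] }]]]

10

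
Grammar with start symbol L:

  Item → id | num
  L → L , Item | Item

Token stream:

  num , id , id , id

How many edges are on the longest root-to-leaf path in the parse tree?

5

[L [L [L [L [Item num]] , [Item id]] , [Item id]] , [Item id]]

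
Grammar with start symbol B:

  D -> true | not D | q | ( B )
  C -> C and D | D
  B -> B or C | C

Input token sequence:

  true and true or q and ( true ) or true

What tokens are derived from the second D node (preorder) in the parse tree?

true

[B [B [B [C [C [D true]] and [D true]]] or [C [C [D q]] and [D ( [B [C [D true]]] )]]] or [C [D true]]]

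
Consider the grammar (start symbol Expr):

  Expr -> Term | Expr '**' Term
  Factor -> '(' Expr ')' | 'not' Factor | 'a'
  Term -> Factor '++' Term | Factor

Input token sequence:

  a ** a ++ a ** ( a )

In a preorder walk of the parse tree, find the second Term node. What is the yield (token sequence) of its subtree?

[Expr [Expr [Expr [Term [Factor a]]] ** [Term [Factor a] ++ [Term [Factor a]]]] ** [Term [Factor ( [Expr [Term [Factor a]]] )]]]

a ++ a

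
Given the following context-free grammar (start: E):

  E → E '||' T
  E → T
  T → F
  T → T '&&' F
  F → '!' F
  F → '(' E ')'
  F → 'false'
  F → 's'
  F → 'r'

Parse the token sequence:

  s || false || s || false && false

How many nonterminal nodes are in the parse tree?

14

[E [E [E [E [T [F s]]] || [T [F false]]] || [T [F s]]] || [T [T [F false]] && [F false]]]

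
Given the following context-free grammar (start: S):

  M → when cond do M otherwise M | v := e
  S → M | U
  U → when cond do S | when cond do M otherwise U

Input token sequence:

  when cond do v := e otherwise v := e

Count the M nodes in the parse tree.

[S [M when cond do [M v := e] otherwise [M v := e]]]

3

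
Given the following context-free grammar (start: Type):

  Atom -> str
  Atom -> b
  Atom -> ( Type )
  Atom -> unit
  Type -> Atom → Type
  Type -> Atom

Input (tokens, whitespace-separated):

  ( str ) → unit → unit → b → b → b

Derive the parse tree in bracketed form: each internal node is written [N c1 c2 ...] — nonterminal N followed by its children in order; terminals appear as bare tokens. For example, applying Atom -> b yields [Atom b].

[Type [Atom ( [Type [Atom str]] )] → [Type [Atom unit] → [Type [Atom unit] → [Type [Atom b] → [Type [Atom b] → [Type [Atom b]]]]]]]

Type
Atom → Type
( Type ) → Type
( Atom ) → Type
( str ) → Type
( str ) → Atom → Type
( str ) → unit → Type
( str ) → unit → Atom → Type
( str ) → unit → unit → Type
( str ) → unit → unit → Atom → Type
( str ) → unit → unit → b → Type
( str ) → unit → unit → b → Atom → Type
( str ) → unit → unit → b → b → Type
( str ) → unit → unit → b → b → Atom
( str ) → unit → unit → b → b → b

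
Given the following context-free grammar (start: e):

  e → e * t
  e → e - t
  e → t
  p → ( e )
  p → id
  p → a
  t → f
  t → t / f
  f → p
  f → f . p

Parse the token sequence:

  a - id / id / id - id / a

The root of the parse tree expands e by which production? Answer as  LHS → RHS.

e → e - t

[e [e [e [t [f [p a]]]] - [t [t [t [f [p id]]] / [f [p id]]] / [f [p id]]]] - [t [t [f [p id]]] / [f [p a]]]]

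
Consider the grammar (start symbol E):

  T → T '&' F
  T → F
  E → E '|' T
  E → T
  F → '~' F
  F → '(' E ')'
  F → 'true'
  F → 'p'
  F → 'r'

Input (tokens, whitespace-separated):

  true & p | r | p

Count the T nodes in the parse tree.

[E [E [E [T [T [F true]] & [F p]]] | [T [F r]]] | [T [F p]]]

4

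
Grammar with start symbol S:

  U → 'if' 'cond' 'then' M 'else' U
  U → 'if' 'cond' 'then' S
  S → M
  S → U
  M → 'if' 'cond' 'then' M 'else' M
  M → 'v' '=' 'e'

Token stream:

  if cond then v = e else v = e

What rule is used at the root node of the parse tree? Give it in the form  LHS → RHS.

[S [M if cond then [M v = e] else [M v = e]]]

S → M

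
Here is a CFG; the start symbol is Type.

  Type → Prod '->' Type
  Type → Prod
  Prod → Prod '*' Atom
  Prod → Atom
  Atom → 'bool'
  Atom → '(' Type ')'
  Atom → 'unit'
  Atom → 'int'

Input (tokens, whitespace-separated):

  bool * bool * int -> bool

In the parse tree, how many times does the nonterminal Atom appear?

4

[Type [Prod [Prod [Prod [Atom bool]] * [Atom bool]] * [Atom int]] -> [Type [Prod [Atom bool]]]]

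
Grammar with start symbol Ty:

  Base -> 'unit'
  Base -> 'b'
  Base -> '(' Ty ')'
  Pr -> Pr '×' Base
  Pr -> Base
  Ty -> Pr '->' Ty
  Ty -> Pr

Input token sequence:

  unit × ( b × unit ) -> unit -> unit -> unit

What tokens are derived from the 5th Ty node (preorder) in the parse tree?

[Ty [Pr [Pr [Base unit]] × [Base ( [Ty [Pr [Pr [Base b]] × [Base unit]]] )]] -> [Ty [Pr [Base unit]] -> [Ty [Pr [Base unit]] -> [Ty [Pr [Base unit]]]]]]

unit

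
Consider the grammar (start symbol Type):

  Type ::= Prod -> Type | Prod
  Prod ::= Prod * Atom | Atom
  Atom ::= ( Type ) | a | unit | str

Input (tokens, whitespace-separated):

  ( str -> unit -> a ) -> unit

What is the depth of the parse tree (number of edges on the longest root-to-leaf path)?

[Type [Prod [Atom ( [Type [Prod [Atom str]] -> [Type [Prod [Atom unit]] -> [Type [Prod [Atom a]]]]] )]] -> [Type [Prod [Atom unit]]]]

8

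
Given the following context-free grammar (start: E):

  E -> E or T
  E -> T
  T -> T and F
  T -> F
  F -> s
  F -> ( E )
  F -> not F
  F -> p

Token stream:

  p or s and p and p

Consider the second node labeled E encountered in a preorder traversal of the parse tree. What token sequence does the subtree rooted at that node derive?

[E [E [T [F p]]] or [T [T [T [F s]] and [F p]] and [F p]]]

p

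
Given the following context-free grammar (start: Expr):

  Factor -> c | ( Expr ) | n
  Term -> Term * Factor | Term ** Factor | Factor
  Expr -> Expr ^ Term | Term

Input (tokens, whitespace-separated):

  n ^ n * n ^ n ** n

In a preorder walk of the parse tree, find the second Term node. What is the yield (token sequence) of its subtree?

[Expr [Expr [Expr [Term [Factor n]]] ^ [Term [Term [Factor n]] * [Factor n]]] ^ [Term [Term [Factor n]] ** [Factor n]]]

n * n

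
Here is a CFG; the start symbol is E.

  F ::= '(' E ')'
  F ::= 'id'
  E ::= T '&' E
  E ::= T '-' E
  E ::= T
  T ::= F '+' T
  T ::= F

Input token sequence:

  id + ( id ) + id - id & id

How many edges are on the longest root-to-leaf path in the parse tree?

[E [T [F id] + [T [F ( [E [T [F id]]] )] + [T [F id]]]] - [E [T [F id]] & [E [T [F id]]]]]

7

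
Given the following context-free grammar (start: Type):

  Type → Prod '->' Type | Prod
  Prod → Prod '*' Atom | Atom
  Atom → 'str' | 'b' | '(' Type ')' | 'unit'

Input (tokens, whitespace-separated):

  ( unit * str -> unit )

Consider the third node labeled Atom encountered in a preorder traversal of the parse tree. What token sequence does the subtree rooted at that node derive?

str

[Type [Prod [Atom ( [Type [Prod [Prod [Atom unit]] * [Atom str]] -> [Type [Prod [Atom unit]]]] )]]]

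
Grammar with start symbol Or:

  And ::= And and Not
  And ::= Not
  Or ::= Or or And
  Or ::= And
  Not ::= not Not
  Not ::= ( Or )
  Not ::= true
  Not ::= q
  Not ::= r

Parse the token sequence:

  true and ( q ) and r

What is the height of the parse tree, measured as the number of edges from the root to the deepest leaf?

[Or [And [And [And [Not true]] and [Not ( [Or [And [Not q]]] )]] and [Not r]]]

7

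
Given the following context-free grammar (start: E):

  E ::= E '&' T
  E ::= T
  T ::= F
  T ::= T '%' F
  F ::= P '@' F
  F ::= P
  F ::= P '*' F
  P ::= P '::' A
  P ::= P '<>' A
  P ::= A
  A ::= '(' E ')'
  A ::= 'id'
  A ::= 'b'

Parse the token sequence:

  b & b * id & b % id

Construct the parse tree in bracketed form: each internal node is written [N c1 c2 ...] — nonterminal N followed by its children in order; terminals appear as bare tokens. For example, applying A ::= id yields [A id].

[E [E [E [T [F [P [A b]]]]] & [T [F [P [A b]] * [F [P [A id]]]]]] & [T [T [F [P [A b]]]] % [F [P [A id]]]]]

E
E & T
E & T & T
T & T & T
F & T & T
P & T & T
A & T & T
b & T & T
b & F & T
b & P * F & T
b & A * F & T
b & b * F & T
b & b * P & T
b & b * A & T
b & b * id & T
b & b * id & T % F
b & b * id & F % F
b & b * id & P % F
b & b * id & A % F
b & b * id & b % F
b & b * id & b % P
b & b * id & b % A
b & b * id & b % id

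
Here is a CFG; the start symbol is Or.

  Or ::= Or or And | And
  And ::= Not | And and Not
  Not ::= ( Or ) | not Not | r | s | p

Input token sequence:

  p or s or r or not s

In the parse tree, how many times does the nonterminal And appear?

4

[Or [Or [Or [Or [And [Not p]]] or [And [Not s]]] or [And [Not r]]] or [And [Not not [Not s]]]]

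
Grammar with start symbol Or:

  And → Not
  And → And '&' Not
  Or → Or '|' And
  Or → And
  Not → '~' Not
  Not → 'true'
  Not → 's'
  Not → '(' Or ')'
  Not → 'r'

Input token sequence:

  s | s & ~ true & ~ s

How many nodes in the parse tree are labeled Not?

[Or [Or [And [Not s]]] | [And [And [And [Not s]] & [Not ~ [Not true]]] & [Not ~ [Not s]]]]

6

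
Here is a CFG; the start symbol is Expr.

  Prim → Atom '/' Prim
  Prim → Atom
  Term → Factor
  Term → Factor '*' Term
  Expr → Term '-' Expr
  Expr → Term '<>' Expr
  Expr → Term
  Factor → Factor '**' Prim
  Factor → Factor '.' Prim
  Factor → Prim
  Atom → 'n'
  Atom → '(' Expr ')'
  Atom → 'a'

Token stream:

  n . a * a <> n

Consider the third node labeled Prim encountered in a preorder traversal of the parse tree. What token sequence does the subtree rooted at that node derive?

a

[Expr [Term [Factor [Factor [Prim [Atom n]]] . [Prim [Atom a]]] * [Term [Factor [Prim [Atom a]]]]] <> [Expr [Term [Factor [Prim [Atom n]]]]]]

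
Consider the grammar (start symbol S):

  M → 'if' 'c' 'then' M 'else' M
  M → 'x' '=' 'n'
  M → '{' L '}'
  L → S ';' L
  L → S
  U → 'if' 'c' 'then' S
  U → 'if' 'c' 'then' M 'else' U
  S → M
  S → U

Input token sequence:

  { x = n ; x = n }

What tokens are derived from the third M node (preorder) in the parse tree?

[S [M { [L [S [M x = n]] ; [L [S [M x = n]]]] }]]

x = n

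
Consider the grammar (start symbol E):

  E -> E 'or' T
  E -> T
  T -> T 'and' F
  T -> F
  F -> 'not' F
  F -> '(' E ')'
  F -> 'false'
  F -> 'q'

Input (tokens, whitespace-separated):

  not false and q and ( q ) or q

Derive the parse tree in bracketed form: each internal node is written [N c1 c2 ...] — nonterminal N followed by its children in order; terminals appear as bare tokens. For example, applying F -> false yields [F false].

[E [E [T [T [T [F not [F false]]] and [F q]] and [F ( [E [T [F q]]] )]]] or [T [F q]]]

E
E or T
T or T
T and F or T
T and F and F or T
F and F and F or T
not F and F and F or T
not false and F and F or T
not false and q and F or T
not false and q and ( E ) or T
not false and q and ( T ) or T
not false and q and ( F ) or T
not false and q and ( q ) or T
not false and q and ( q ) or F
not false and q and ( q ) or q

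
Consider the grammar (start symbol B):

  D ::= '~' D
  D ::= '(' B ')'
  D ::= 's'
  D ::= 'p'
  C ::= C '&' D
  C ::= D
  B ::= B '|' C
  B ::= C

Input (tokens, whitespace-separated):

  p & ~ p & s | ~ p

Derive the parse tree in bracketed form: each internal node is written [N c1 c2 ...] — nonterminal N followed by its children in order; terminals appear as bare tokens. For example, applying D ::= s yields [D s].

[B [B [C [C [C [D p]] & [D ~ [D p]]] & [D s]]] | [C [D ~ [D p]]]]

B
B | C
C | C
C & D | C
C & D & D | C
D & D & D | C
p & D & D | C
p & ~ D & D | C
p & ~ p & D | C
p & ~ p & s | C
p & ~ p & s | D
p & ~ p & s | ~ D
p & ~ p & s | ~ p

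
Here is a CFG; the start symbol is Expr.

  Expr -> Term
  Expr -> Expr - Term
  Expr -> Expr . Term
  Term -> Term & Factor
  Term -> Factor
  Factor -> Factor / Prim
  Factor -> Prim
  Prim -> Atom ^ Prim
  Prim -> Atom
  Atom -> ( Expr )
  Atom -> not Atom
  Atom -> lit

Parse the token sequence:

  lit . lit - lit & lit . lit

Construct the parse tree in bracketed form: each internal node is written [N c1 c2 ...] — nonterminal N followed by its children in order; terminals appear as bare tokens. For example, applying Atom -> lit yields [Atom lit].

[Expr [Expr [Expr [Expr [Term [Factor [Prim [Atom lit]]]]] . [Term [Factor [Prim [Atom lit]]]]] - [Term [Term [Factor [Prim [Atom lit]]]] & [Factor [Prim [Atom lit]]]]] . [Term [Factor [Prim [Atom lit]]]]]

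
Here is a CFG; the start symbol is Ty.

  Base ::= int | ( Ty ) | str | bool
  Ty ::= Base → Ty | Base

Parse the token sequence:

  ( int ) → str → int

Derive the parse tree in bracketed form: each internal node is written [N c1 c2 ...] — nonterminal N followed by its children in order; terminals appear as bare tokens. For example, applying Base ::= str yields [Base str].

Ty
Base → Ty
( Ty ) → Ty
( Base ) → Ty
( int ) → Ty
( int ) → Base → Ty
( int ) → str → Ty
( int ) → str → Base
( int ) → str → int

[Ty [Base ( [Ty [Base int]] )] → [Ty [Base str] → [Ty [Base int]]]]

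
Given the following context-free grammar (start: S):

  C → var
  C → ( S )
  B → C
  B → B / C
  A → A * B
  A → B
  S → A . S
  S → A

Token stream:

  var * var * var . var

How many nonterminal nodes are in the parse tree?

[S [A [A [A [B [C var]]] * [B [C var]]] * [B [C var]]] . [S [A [B [C var]]]]]

14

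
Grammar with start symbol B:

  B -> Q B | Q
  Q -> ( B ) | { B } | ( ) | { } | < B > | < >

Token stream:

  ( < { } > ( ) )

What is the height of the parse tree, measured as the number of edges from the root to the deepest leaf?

6

[B [Q ( [B [Q < [B [Q { }]] >] [B [Q ( )]]] )]]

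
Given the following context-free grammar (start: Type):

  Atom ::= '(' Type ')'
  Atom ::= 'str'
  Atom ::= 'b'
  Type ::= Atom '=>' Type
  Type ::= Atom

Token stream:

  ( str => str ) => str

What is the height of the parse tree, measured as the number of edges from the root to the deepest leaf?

5

[Type [Atom ( [Type [Atom str] => [Type [Atom str]]] )] => [Type [Atom str]]]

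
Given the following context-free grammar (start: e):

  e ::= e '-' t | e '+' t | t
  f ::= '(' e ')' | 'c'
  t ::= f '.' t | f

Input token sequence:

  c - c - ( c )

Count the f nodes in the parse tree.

[e [e [e [t [f c]]] - [t [f c]]] - [t [f ( [e [t [f c]]] )]]]

4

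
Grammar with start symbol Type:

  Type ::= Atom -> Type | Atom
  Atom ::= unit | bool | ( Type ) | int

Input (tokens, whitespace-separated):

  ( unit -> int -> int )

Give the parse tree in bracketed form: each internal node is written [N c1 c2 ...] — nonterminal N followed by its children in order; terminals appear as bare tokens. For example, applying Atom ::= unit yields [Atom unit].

[Type [Atom ( [Type [Atom unit] -> [Type [Atom int] -> [Type [Atom int]]]] )]]

Type
Atom
( Type )
( Atom -> Type )
( unit -> Type )
( unit -> Atom -> Type )
( unit -> int -> Type )
( unit -> int -> Atom )
( unit -> int -> int )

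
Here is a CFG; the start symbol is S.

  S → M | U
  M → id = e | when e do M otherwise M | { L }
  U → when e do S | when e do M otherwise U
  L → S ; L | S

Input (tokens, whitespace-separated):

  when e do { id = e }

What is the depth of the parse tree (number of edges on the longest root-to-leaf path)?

[S [U when e do [S [M { [L [S [M id = e]]] }]]]]

7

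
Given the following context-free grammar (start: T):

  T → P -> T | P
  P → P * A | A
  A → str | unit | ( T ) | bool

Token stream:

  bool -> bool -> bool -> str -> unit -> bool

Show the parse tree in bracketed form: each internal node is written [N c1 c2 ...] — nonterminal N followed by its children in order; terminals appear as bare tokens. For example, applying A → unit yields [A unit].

T
P -> T
A -> T
bool -> T
bool -> P -> T
bool -> A -> T
bool -> bool -> T
bool -> bool -> P -> T
bool -> bool -> A -> T
bool -> bool -> bool -> T
bool -> bool -> bool -> P -> T
bool -> bool -> bool -> A -> T
bool -> bool -> bool -> str -> T
bool -> bool -> bool -> str -> P -> T
bool -> bool -> bool -> str -> A -> T
bool -> bool -> bool -> str -> unit -> T
bool -> bool -> bool -> str -> unit -> P
bool -> bool -> bool -> str -> unit -> A
bool -> bool -> bool -> str -> unit -> bool

[T [P [A bool]] -> [T [P [A bool]] -> [T [P [A bool]] -> [T [P [A str]] -> [T [P [A unit]] -> [T [P [A bool]]]]]]]]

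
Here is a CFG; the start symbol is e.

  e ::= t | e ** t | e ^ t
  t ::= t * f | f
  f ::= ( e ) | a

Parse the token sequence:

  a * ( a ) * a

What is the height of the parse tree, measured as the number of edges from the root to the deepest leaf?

[e [t [t [t [f a]] * [f ( [e [t [f a]]] )]] * [f a]]]

7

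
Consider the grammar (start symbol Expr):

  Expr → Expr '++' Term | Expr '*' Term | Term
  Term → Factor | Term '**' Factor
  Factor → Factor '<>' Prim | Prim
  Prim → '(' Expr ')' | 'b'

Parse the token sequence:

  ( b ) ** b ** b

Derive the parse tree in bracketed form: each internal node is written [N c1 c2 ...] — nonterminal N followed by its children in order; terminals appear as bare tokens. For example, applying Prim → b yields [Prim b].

[Expr [Term [Term [Term [Factor [Prim ( [Expr [Term [Factor [Prim b]]]] )]]] ** [Factor [Prim b]]] ** [Factor [Prim b]]]]

Expr
Term
Term ** Factor
Term ** Factor ** Factor
Factor ** Factor ** Factor
Prim ** Factor ** Factor
( Expr ) ** Factor ** Factor
( Term ) ** Factor ** Factor
( Factor ) ** Factor ** Factor
( Prim ) ** Factor ** Factor
( b ) ** Factor ** Factor
( b ) ** Prim ** Factor
( b ) ** b ** Factor
( b ) ** b ** Prim
( b ) ** b ** b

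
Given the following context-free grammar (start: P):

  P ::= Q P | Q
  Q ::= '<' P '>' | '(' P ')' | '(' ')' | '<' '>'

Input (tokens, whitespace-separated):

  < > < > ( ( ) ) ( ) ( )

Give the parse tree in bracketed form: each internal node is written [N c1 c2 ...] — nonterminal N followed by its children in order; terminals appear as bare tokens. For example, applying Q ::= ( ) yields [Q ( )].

P
Q P
< > P
< > Q P
< > < > P
< > < > Q P
< > < > ( P ) P
< > < > ( Q ) P
< > < > ( ( ) ) P
< > < > ( ( ) ) Q P
< > < > ( ( ) ) ( ) P
< > < > ( ( ) ) ( ) Q
< > < > ( ( ) ) ( ) ( )

[P [Q < >] [P [Q < >] [P [Q ( [P [Q ( )]] )] [P [Q ( )] [P [Q ( )]]]]]]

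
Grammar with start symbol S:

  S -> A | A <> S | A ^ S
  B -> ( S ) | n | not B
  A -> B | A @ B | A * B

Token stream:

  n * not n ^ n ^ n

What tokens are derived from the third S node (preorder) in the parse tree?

[S [A [A [B n]] * [B not [B n]]] ^ [S [A [B n]] ^ [S [A [B n]]]]]

n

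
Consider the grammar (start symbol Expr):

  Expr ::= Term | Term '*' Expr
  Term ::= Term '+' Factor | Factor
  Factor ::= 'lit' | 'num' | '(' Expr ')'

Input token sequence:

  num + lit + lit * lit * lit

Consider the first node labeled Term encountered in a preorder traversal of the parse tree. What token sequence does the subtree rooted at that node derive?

num + lit + lit

[Expr [Term [Term [Term [Factor num]] + [Factor lit]] + [Factor lit]] * [Expr [Term [Factor lit]] * [Expr [Term [Factor lit]]]]]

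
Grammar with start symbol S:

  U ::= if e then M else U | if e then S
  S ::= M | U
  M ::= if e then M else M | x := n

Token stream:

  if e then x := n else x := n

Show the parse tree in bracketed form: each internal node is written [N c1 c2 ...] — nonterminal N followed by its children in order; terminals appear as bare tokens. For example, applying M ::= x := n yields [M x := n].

[S [M if e then [M x := n] else [M x := n]]]

S
M
if e then M else M
if e then x := n else M
if e then x := n else x := n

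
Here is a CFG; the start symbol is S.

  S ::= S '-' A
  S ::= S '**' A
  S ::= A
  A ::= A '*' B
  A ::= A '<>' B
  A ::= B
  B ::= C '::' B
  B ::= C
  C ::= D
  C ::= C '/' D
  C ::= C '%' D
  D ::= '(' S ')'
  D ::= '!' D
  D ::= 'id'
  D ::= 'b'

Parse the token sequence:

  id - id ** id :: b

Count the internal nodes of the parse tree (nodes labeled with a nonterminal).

18

[S [S [S [A [B [C [D id]]]]] - [A [B [C [D id]]]]] ** [A [B [C [D id]] :: [B [C [D b]]]]]]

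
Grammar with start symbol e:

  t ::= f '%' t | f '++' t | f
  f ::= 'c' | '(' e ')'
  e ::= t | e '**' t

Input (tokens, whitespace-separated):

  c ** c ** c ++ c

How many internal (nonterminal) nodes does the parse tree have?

[e [e [e [t [f c]]] ** [t [f c]]] ** [t [f c] ++ [t [f c]]]]

11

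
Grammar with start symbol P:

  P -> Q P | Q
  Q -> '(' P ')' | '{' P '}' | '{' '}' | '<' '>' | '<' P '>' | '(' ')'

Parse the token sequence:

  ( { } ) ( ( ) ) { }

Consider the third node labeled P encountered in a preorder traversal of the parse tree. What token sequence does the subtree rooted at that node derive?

( ( ) ) { }

[P [Q ( [P [Q { }]] )] [P [Q ( [P [Q ( )]] )] [P [Q { }]]]]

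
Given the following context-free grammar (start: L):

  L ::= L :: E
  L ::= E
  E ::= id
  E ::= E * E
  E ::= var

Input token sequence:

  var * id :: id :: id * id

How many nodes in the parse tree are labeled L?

3

[L [L [L [E [E var] * [E id]]] :: [E id]] :: [E [E id] * [E id]]]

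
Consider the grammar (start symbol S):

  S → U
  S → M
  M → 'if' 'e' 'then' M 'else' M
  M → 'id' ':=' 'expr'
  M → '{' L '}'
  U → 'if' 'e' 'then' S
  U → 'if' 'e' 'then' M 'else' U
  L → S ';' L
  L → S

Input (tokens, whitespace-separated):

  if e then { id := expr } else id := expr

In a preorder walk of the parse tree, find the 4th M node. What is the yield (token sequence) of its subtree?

[S [M if e then [M { [L [S [M id := expr]]] }] else [M id := expr]]]

id := expr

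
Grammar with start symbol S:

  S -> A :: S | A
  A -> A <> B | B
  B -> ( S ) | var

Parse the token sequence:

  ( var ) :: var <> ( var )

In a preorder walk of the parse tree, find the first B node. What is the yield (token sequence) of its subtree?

( var )

[S [A [B ( [S [A [B var]]] )]] :: [S [A [A [B var]] <> [B ( [S [A [B var]]] )]]]]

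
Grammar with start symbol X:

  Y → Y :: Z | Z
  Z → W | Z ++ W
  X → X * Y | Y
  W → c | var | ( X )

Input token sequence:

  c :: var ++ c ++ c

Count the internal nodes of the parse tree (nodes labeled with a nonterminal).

[X [Y [Y [Z [W c]]] :: [Z [Z [Z [W var]] ++ [W c]] ++ [W c]]]]

11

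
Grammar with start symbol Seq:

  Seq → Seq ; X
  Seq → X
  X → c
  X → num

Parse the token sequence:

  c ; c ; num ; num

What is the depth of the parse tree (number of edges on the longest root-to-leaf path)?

[Seq [Seq [Seq [Seq [X c]] ; [X c]] ; [X num]] ; [X num]]

5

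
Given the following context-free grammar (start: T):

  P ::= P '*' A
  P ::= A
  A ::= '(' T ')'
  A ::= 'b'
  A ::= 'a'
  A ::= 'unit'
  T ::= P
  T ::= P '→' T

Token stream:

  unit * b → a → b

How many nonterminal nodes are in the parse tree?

[T [P [P [A unit]] * [A b]] → [T [P [A a]] → [T [P [A b]]]]]

11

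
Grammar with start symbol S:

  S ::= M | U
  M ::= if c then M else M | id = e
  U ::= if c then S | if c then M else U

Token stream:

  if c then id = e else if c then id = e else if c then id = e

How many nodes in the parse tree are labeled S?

[S [U if c then [M id = e] else [U if c then [M id = e] else [U if c then [S [M id = e]]]]]]

2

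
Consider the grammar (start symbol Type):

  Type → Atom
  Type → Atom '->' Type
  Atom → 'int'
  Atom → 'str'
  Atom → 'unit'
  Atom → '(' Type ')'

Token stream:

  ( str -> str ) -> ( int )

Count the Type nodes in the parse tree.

5

[Type [Atom ( [Type [Atom str] -> [Type [Atom str]]] )] -> [Type [Atom ( [Type [Atom int]] )]]]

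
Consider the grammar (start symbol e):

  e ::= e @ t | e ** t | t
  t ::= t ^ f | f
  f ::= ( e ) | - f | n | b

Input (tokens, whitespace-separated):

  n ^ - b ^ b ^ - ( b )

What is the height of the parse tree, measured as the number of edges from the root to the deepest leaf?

7

[e [t [t [t [t [f n]] ^ [f - [f b]]] ^ [f b]] ^ [f - [f ( [e [t [f b]]] )]]]]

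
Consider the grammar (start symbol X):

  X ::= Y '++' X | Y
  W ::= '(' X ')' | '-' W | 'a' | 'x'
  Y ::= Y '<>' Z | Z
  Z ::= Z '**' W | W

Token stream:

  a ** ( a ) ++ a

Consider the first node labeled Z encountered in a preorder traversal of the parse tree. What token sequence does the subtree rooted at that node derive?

a ** ( a )

[X [Y [Z [Z [W a]] ** [W ( [X [Y [Z [W a]]]] )]]] ++ [X [Y [Z [W a]]]]]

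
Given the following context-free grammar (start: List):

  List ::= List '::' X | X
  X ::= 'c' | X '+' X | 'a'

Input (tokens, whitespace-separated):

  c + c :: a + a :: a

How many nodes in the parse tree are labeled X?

[List [List [List [X [X c] + [X c]]] :: [X [X a] + [X a]]] :: [X a]]

7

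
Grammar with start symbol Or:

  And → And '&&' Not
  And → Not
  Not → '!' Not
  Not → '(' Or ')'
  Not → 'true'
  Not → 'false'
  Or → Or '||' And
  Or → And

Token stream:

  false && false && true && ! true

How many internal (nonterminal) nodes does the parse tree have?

[Or [And [And [And [And [Not false]] && [Not false]] && [Not true]] && [Not ! [Not true]]]]

10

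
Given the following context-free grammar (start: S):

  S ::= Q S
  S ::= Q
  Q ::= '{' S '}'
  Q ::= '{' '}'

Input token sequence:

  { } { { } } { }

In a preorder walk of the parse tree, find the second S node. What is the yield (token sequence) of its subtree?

[S [Q { }] [S [Q { [S [Q { }]] }] [S [Q { }]]]]

{ { } } { }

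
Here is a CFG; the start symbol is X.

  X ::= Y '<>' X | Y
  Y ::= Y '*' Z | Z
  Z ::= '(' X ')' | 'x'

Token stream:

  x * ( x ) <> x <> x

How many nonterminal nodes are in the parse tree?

14

[X [Y [Y [Z x]] * [Z ( [X [Y [Z x]]] )]] <> [X [Y [Z x]] <> [X [Y [Z x]]]]]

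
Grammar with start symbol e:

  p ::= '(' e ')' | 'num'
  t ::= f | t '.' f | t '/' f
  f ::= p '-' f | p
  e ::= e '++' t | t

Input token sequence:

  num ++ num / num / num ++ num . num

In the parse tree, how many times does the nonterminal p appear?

[e [e [e [t [f [p num]]]] ++ [t [t [t [f [p num]]] / [f [p num]]] / [f [p num]]]] ++ [t [t [f [p num]]] . [f [p num]]]]

6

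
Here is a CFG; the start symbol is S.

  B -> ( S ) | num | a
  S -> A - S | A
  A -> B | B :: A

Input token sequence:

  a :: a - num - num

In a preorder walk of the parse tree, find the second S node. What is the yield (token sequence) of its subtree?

num - num

[S [A [B a] :: [A [B a]]] - [S [A [B num]] - [S [A [B num]]]]]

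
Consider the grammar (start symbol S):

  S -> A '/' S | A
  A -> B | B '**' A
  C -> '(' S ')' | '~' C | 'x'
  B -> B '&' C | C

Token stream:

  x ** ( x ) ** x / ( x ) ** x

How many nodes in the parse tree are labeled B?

[S [A [B [C x]] ** [A [B [C ( [S [A [B [C x]]]] )]] ** [A [B [C x]]]]] / [S [A [B [C ( [S [A [B [C x]]]] )]] ** [A [B [C x]]]]]]

7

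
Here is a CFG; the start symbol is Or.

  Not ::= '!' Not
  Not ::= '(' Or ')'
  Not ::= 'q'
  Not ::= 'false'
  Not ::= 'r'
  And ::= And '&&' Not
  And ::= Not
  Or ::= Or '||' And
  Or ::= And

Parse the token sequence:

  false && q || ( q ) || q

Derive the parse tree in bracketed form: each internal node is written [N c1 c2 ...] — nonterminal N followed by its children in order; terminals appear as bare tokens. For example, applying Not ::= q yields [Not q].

Or
Or || And
Or || And || And
And || And || And
And && Not || And || And
Not && Not || And || And
false && Not || And || And
false && q || And || And
false && q || Not || And
false && q || ( Or ) || And
false && q || ( And ) || And
false && q || ( Not ) || And
false && q || ( q ) || And
false && q || ( q ) || Not
false && q || ( q ) || q

[Or [Or [Or [And [And [Not false]] && [Not q]]] || [And [Not ( [Or [And [Not q]]] )]]] || [And [Not q]]]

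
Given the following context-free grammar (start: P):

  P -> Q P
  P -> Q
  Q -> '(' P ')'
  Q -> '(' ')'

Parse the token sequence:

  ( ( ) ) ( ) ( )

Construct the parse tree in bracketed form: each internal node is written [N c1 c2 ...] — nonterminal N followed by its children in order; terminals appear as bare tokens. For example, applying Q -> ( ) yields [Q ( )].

P
Q P
( P ) P
( Q ) P
( ( ) ) P
( ( ) ) Q P
( ( ) ) ( ) P
( ( ) ) ( ) Q
( ( ) ) ( ) ( )

[P [Q ( [P [Q ( )]] )] [P [Q ( )] [P [Q ( )]]]]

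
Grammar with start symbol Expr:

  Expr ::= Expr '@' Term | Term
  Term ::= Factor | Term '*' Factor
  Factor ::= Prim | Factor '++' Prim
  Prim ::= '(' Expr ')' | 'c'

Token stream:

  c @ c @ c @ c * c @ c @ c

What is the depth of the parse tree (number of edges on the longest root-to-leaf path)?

9

[Expr [Expr [Expr [Expr [Expr [Expr [Term [Factor [Prim c]]]] @ [Term [Factor [Prim c]]]] @ [Term [Factor [Prim c]]]] @ [Term [Term [Factor [Prim c]]] * [Factor [Prim c]]]] @ [Term [Factor [Prim c]]]] @ [Term [Factor [Prim c]]]]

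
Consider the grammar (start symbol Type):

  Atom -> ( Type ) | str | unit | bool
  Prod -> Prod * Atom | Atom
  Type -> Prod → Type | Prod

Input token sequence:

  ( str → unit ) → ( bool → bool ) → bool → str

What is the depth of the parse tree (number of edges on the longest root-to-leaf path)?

[Type [Prod [Atom ( [Type [Prod [Atom str]] → [Type [Prod [Atom unit]]]] )]] → [Type [Prod [Atom ( [Type [Prod [Atom bool]] → [Type [Prod [Atom bool]]]] )]] → [Type [Prod [Atom bool]] → [Type [Prod [Atom str]]]]]]

8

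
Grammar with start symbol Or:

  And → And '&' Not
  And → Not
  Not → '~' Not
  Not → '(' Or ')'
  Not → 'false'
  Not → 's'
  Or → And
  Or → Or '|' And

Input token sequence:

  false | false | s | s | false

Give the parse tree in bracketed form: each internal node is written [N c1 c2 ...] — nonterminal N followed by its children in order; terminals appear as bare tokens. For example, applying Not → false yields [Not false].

[Or [Or [Or [Or [Or [And [Not false]]] | [And [Not false]]] | [And [Not s]]] | [And [Not s]]] | [And [Not false]]]

Or
Or | And
Or | And | And
Or | And | And | And
Or | And | And | And | And
And | And | And | And | And
Not | And | And | And | And
false | And | And | And | And
false | Not | And | And | And
false | false | And | And | And
false | false | Not | And | And
false | false | s | And | And
false | false | s | Not | And
false | false | s | s | And
false | false | s | s | Not
false | false | s | s | false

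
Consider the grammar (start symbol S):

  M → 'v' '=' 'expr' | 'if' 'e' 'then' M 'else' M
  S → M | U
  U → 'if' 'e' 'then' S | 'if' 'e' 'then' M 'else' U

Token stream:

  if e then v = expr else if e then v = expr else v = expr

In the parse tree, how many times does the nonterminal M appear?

[S [M if e then [M v = expr] else [M if e then [M v = expr] else [M v = expr]]]]

5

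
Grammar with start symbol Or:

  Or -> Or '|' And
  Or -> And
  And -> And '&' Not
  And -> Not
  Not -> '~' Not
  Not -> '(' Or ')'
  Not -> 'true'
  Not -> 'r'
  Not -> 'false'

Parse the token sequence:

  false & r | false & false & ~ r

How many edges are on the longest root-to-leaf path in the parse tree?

5

[Or [Or [And [And [Not false]] & [Not r]]] | [And [And [And [Not false]] & [Not false]] & [Not ~ [Not r]]]]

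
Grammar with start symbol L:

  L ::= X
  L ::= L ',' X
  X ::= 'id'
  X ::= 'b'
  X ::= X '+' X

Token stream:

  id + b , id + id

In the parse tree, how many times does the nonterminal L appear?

[L [L [X [X id] + [X b]]] , [X [X id] + [X id]]]

2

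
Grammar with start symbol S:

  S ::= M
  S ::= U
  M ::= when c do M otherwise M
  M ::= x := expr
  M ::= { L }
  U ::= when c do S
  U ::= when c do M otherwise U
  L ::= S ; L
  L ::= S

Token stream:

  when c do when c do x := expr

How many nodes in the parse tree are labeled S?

[S [U when c do [S [U when c do [S [M x := expr]]]]]]

3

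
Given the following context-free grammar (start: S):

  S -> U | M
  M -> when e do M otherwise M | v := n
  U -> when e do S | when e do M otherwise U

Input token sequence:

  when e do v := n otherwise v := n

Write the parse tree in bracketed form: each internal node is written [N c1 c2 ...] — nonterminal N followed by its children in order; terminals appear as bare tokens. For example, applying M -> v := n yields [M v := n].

S
M
when e do M otherwise M
when e do v := n otherwise M
when e do v := n otherwise v := n

[S [M when e do [M v := n] otherwise [M v := n]]]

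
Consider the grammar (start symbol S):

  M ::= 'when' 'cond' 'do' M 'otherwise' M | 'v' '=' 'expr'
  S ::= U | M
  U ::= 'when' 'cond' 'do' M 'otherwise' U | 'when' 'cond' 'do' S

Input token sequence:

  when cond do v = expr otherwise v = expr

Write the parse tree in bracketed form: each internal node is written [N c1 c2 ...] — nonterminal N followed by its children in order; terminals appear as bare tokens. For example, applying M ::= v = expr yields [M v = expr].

[S [M when cond do [M v = expr] otherwise [M v = expr]]]

S
M
when cond do M otherwise M
when cond do v = expr otherwise M
when cond do v = expr otherwise v = expr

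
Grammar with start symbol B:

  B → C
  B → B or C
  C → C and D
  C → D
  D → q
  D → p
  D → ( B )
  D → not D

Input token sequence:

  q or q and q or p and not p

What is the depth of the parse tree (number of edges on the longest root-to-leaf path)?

[B [B [B [C [D q]]] or [C [C [D q]] and [D q]]] or [C [C [D p]] and [D not [D p]]]]

5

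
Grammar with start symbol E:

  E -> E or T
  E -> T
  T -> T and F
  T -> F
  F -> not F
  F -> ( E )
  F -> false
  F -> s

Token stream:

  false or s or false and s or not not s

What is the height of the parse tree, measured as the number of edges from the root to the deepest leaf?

[E [E [E [E [T [F false]]] or [T [F s]]] or [T [T [F false]] and [F s]]] or [T [F not [F not [F s]]]]]

6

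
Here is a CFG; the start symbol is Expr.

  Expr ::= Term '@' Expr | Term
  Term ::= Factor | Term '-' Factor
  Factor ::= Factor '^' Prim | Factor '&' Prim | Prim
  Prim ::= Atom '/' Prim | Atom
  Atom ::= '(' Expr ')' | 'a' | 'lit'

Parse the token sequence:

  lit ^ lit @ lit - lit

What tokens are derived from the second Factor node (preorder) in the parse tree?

[Expr [Term [Factor [Factor [Prim [Atom lit]]] ^ [Prim [Atom lit]]]] @ [Expr [Term [Term [Factor [Prim [Atom lit]]]] - [Factor [Prim [Atom lit]]]]]]

lit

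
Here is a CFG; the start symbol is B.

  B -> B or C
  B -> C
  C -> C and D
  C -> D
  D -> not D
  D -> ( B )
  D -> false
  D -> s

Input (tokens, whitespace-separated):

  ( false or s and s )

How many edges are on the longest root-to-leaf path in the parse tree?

[B [C [D ( [B [B [C [D false]]] or [C [C [D s]] and [D s]]] )]]]

7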